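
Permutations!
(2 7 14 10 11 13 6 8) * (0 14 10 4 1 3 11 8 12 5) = (0 14 4 1 3 11 13 6 12 5)(2 7 10 8) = [14, 3, 7, 11, 1, 0, 12, 10, 2, 9, 8, 13, 5, 6, 4]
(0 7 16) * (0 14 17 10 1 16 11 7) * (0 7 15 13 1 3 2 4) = (0 7 11 15 13 1 16 14 17 10 3 2 4) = [7, 16, 4, 2, 0, 5, 6, 11, 8, 9, 3, 15, 12, 1, 17, 13, 14, 10]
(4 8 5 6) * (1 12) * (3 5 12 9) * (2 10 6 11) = [0, 9, 10, 5, 8, 11, 4, 7, 12, 3, 6, 2, 1] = (1 9 3 5 11 2 10 6 4 8 12)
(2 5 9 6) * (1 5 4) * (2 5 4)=(1 4)(5 9 6)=[0, 4, 2, 3, 1, 9, 5, 7, 8, 6]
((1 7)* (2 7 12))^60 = (12)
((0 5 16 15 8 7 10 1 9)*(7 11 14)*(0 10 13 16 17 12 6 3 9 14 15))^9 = (0 14 3 5 7 9 17 13 10 12 16 1 6)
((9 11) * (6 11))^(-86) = ((6 11 9))^(-86) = (6 11 9)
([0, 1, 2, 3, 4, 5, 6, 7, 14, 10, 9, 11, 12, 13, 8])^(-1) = [0, 1, 2, 3, 4, 5, 6, 7, 14, 10, 9, 11, 12, 13, 8]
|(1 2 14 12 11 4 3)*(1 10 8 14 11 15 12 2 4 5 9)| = 10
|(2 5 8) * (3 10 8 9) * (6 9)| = 7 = |(2 5 6 9 3 10 8)|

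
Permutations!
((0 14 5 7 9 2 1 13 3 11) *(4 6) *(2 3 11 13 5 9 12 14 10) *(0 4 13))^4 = (0 5 9 2 12)(1 14 10 7 3)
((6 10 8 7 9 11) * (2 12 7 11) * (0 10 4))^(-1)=(0 4 6 11 8 10)(2 9 7 12)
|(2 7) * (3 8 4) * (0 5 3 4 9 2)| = 7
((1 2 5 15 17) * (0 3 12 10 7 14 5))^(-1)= ((0 3 12 10 7 14 5 15 17 1 2))^(-1)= (0 2 1 17 15 5 14 7 10 12 3)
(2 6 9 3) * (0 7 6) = [7, 1, 0, 2, 4, 5, 9, 6, 8, 3] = (0 7 6 9 3 2)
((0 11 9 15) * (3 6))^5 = (0 11 9 15)(3 6)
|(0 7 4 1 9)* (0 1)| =|(0 7 4)(1 9)| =6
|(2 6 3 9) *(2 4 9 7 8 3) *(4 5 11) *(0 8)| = |(0 8 3 7)(2 6)(4 9 5 11)| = 4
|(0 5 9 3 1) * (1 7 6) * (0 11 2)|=|(0 5 9 3 7 6 1 11 2)|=9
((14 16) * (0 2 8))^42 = (16)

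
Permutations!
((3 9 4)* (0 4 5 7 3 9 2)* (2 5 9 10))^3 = (0 2 10 4)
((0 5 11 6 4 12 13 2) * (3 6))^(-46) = (0 2 13 12 4 6 3 11 5)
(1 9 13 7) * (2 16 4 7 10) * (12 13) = (1 9 12 13 10 2 16 4 7) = [0, 9, 16, 3, 7, 5, 6, 1, 8, 12, 2, 11, 13, 10, 14, 15, 4]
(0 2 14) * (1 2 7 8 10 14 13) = [7, 2, 13, 3, 4, 5, 6, 8, 10, 9, 14, 11, 12, 1, 0] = (0 7 8 10 14)(1 2 13)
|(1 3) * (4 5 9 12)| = 4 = |(1 3)(4 5 9 12)|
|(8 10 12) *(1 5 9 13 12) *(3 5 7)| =|(1 7 3 5 9 13 12 8 10)| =9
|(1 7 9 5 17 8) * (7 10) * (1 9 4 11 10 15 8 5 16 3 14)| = |(1 15 8 9 16 3 14)(4 11 10 7)(5 17)| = 28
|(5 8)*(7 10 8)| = |(5 7 10 8)| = 4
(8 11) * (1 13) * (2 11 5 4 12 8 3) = (1 13)(2 11 3)(4 12 8 5) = [0, 13, 11, 2, 12, 4, 6, 7, 5, 9, 10, 3, 8, 1]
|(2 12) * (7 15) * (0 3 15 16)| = 10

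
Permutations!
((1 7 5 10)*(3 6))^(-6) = (1 5)(7 10) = ((1 7 5 10)(3 6))^(-6)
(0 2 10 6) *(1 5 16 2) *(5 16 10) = [1, 16, 5, 3, 4, 10, 0, 7, 8, 9, 6, 11, 12, 13, 14, 15, 2] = (0 1 16 2 5 10 6)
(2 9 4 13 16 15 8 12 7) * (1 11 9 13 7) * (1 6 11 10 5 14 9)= [0, 10, 13, 3, 7, 14, 11, 2, 12, 4, 5, 1, 6, 16, 9, 8, 15]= (1 10 5 14 9 4 7 2 13 16 15 8 12 6 11)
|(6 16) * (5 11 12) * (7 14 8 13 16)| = 6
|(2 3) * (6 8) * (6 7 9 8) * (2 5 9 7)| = |(2 3 5 9 8)| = 5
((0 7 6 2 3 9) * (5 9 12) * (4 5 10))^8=((0 7 6 2 3 12 10 4 5 9))^8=(0 5 10 3 6)(2 7 9 4 12)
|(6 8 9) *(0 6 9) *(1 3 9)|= |(0 6 8)(1 3 9)|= 3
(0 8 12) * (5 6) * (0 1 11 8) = (1 11 8 12)(5 6) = [0, 11, 2, 3, 4, 6, 5, 7, 12, 9, 10, 8, 1]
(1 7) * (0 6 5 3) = (0 6 5 3)(1 7) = [6, 7, 2, 0, 4, 3, 5, 1]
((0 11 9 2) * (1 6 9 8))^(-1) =((0 11 8 1 6 9 2))^(-1) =(0 2 9 6 1 8 11)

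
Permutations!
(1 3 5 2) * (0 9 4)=[9, 3, 1, 5, 0, 2, 6, 7, 8, 4]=(0 9 4)(1 3 5 2)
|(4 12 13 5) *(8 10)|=4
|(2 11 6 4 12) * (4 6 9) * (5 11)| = |(2 5 11 9 4 12)| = 6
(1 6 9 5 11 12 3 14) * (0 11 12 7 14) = (0 11 7 14 1 6 9 5 12 3) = [11, 6, 2, 0, 4, 12, 9, 14, 8, 5, 10, 7, 3, 13, 1]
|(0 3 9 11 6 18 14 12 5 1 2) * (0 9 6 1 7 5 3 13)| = |(0 13)(1 2 9 11)(3 6 18 14 12)(5 7)| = 20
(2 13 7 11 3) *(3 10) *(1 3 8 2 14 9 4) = (1 3 14 9 4)(2 13 7 11 10 8) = [0, 3, 13, 14, 1, 5, 6, 11, 2, 4, 8, 10, 12, 7, 9]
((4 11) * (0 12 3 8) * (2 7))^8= ((0 12 3 8)(2 7)(4 11))^8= (12)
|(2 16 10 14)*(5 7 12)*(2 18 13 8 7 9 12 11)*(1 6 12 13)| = |(1 6 12 5 9 13 8 7 11 2 16 10 14 18)| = 14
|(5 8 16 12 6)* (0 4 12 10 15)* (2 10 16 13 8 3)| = |(16)(0 4 12 6 5 3 2 10 15)(8 13)| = 18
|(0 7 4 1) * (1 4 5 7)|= 2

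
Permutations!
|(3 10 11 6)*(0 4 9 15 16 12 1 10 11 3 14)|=12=|(0 4 9 15 16 12 1 10 3 11 6 14)|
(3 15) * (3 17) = (3 15 17) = [0, 1, 2, 15, 4, 5, 6, 7, 8, 9, 10, 11, 12, 13, 14, 17, 16, 3]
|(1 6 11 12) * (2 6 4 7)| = 7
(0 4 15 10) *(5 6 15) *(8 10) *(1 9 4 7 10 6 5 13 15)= [7, 9, 2, 3, 13, 5, 1, 10, 6, 4, 0, 11, 12, 15, 14, 8]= (0 7 10)(1 9 4 13 15 8 6)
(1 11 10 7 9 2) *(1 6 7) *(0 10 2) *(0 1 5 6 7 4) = (0 10 5 6 4)(1 11 2 7 9) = [10, 11, 7, 3, 0, 6, 4, 9, 8, 1, 5, 2]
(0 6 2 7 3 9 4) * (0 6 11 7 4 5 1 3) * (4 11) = (0 4 6 2 11 7)(1 3 9 5) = [4, 3, 11, 9, 6, 1, 2, 0, 8, 5, 10, 7]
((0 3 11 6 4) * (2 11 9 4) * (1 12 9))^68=((0 3 1 12 9 4)(2 11 6))^68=(0 1 9)(2 6 11)(3 12 4)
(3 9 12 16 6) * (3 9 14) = (3 14)(6 9 12 16) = [0, 1, 2, 14, 4, 5, 9, 7, 8, 12, 10, 11, 16, 13, 3, 15, 6]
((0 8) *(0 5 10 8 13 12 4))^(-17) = ((0 13 12 4)(5 10 8))^(-17) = (0 4 12 13)(5 10 8)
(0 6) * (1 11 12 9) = [6, 11, 2, 3, 4, 5, 0, 7, 8, 1, 10, 12, 9] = (0 6)(1 11 12 9)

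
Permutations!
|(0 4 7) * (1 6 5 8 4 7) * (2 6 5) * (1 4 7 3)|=6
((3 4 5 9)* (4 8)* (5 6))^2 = ((3 8 4 6 5 9))^2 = (3 4 5)(6 9 8)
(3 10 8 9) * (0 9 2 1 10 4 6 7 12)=[9, 10, 1, 4, 6, 5, 7, 12, 2, 3, 8, 11, 0]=(0 9 3 4 6 7 12)(1 10 8 2)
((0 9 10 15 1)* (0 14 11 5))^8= (15)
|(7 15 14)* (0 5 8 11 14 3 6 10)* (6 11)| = |(0 5 8 6 10)(3 11 14 7 15)| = 5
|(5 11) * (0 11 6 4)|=|(0 11 5 6 4)|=5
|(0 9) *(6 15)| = 2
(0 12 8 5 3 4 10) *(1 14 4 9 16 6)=(0 12 8 5 3 9 16 6 1 14 4 10)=[12, 14, 2, 9, 10, 3, 1, 7, 5, 16, 0, 11, 8, 13, 4, 15, 6]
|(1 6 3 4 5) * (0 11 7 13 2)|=|(0 11 7 13 2)(1 6 3 4 5)|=5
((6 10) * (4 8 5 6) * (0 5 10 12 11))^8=(0 12 5 11 6)(4 10 8)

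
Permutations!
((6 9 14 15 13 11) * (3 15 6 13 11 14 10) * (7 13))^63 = (15)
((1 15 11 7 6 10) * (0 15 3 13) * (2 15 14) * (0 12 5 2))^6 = (1 15 3 11 13 7 12 6 5 10 2) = ((0 14)(1 3 13 12 5 2 15 11 7 6 10))^6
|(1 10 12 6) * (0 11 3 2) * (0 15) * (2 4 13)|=28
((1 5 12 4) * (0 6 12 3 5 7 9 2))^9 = ((0 6 12 4 1 7 9 2)(3 5))^9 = (0 6 12 4 1 7 9 2)(3 5)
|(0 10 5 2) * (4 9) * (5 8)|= 10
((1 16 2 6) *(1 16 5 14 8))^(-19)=((1 5 14 8)(2 6 16))^(-19)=(1 5 14 8)(2 16 6)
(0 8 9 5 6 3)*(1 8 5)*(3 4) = (0 5 6 4 3)(1 8 9) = [5, 8, 2, 0, 3, 6, 4, 7, 9, 1]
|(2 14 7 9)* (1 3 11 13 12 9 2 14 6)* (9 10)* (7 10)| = |(1 3 11 13 12 7 2 6)(9 14 10)| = 24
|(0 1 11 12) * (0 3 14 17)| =|(0 1 11 12 3 14 17)| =7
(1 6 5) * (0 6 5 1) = (0 6 1 5) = [6, 5, 2, 3, 4, 0, 1]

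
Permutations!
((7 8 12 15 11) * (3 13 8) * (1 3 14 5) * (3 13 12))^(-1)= ((1 13 8 3 12 15 11 7 14 5))^(-1)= (1 5 14 7 11 15 12 3 8 13)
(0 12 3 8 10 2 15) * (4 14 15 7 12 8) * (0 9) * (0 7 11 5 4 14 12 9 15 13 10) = [8, 1, 11, 14, 12, 4, 6, 9, 0, 7, 2, 5, 3, 10, 13, 15] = (15)(0 8)(2 11 5 4 12 3 14 13 10)(7 9)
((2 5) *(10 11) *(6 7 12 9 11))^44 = (6 12 11)(7 9 10)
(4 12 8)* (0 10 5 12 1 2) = (0 10 5 12 8 4 1 2) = [10, 2, 0, 3, 1, 12, 6, 7, 4, 9, 5, 11, 8]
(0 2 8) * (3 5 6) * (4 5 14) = (0 2 8)(3 14 4 5 6) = [2, 1, 8, 14, 5, 6, 3, 7, 0, 9, 10, 11, 12, 13, 4]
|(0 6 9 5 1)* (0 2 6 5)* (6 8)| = |(0 5 1 2 8 6 9)| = 7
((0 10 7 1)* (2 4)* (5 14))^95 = (0 1 7 10)(2 4)(5 14)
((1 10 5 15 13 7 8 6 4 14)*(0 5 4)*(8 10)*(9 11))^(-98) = (0 5 15 13 7 10 4 14 1 8 6)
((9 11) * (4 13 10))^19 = ((4 13 10)(9 11))^19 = (4 13 10)(9 11)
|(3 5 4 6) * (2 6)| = |(2 6 3 5 4)| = 5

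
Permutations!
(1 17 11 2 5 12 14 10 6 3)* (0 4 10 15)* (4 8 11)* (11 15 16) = (0 8 15)(1 17 4 10 6 3)(2 5 12 14 16 11) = [8, 17, 5, 1, 10, 12, 3, 7, 15, 9, 6, 2, 14, 13, 16, 0, 11, 4]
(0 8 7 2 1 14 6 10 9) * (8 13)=[13, 14, 1, 3, 4, 5, 10, 2, 7, 0, 9, 11, 12, 8, 6]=(0 13 8 7 2 1 14 6 10 9)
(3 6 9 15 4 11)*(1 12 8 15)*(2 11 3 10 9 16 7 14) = (1 12 8 15 4 3 6 16 7 14 2 11 10 9) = [0, 12, 11, 6, 3, 5, 16, 14, 15, 1, 9, 10, 8, 13, 2, 4, 7]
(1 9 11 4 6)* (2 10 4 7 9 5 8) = (1 5 8 2 10 4 6)(7 9 11) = [0, 5, 10, 3, 6, 8, 1, 9, 2, 11, 4, 7]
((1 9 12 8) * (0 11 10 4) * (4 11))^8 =(12) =((0 4)(1 9 12 8)(10 11))^8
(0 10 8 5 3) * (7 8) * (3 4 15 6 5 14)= (0 10 7 8 14 3)(4 15 6 5)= [10, 1, 2, 0, 15, 4, 5, 8, 14, 9, 7, 11, 12, 13, 3, 6]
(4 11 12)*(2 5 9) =[0, 1, 5, 3, 11, 9, 6, 7, 8, 2, 10, 12, 4] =(2 5 9)(4 11 12)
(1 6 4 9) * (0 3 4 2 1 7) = (0 3 4 9 7)(1 6 2) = [3, 6, 1, 4, 9, 5, 2, 0, 8, 7]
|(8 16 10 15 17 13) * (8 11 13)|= 10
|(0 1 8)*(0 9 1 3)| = 6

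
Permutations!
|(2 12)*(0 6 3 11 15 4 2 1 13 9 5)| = 12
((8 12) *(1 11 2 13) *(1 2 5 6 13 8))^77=(1 2 5 12 13 11 8 6)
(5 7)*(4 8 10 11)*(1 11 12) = [0, 11, 2, 3, 8, 7, 6, 5, 10, 9, 12, 4, 1] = (1 11 4 8 10 12)(5 7)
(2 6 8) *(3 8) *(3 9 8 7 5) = (2 6 9 8)(3 7 5) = [0, 1, 6, 7, 4, 3, 9, 5, 2, 8]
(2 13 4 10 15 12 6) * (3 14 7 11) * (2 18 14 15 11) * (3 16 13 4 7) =[0, 1, 4, 15, 10, 5, 18, 2, 8, 9, 11, 16, 6, 7, 3, 12, 13, 17, 14] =(2 4 10 11 16 13 7)(3 15 12 6 18 14)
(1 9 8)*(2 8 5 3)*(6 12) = [0, 9, 8, 2, 4, 3, 12, 7, 1, 5, 10, 11, 6] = (1 9 5 3 2 8)(6 12)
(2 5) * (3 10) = (2 5)(3 10) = [0, 1, 5, 10, 4, 2, 6, 7, 8, 9, 3]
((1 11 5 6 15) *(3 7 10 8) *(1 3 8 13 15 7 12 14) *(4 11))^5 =(1 7 12 5 15 4 10 14 6 3 11 13)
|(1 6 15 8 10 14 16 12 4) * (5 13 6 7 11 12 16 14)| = 30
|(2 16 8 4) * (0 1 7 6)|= |(0 1 7 6)(2 16 8 4)|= 4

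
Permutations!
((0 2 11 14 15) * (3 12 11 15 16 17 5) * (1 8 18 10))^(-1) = ((0 2 15)(1 8 18 10)(3 12 11 14 16 17 5))^(-1) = (0 15 2)(1 10 18 8)(3 5 17 16 14 11 12)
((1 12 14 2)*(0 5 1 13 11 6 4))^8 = (0 6 13 14 1)(2 12 5 4 11)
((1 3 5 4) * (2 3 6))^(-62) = ((1 6 2 3 5 4))^(-62) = (1 5 2)(3 6 4)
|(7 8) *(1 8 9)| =|(1 8 7 9)| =4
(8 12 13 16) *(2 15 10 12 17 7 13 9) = (2 15 10 12 9)(7 13 16 8 17) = [0, 1, 15, 3, 4, 5, 6, 13, 17, 2, 12, 11, 9, 16, 14, 10, 8, 7]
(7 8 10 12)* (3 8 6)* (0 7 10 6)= (0 7)(3 8 6)(10 12)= [7, 1, 2, 8, 4, 5, 3, 0, 6, 9, 12, 11, 10]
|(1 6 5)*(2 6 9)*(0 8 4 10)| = |(0 8 4 10)(1 9 2 6 5)| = 20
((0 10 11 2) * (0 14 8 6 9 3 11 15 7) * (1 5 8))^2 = (0 15)(1 8 9 11 14 5 6 3 2)(7 10)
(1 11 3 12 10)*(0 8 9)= (0 8 9)(1 11 3 12 10)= [8, 11, 2, 12, 4, 5, 6, 7, 9, 0, 1, 3, 10]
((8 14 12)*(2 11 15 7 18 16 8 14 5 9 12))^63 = ((2 11 15 7 18 16 8 5 9 12 14))^63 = (2 9 16 15 14 5 18 11 12 8 7)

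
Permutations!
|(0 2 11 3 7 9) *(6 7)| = 7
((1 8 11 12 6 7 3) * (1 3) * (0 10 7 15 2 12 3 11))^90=(2 6)(12 15)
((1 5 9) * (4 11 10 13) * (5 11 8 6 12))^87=((1 11 10 13 4 8 6 12 5 9))^87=(1 12 4 11 5 8 10 9 6 13)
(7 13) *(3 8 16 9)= (3 8 16 9)(7 13)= [0, 1, 2, 8, 4, 5, 6, 13, 16, 3, 10, 11, 12, 7, 14, 15, 9]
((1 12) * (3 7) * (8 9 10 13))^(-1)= (1 12)(3 7)(8 13 10 9)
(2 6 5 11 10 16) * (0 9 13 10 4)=(0 9 13 10 16 2 6 5 11 4)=[9, 1, 6, 3, 0, 11, 5, 7, 8, 13, 16, 4, 12, 10, 14, 15, 2]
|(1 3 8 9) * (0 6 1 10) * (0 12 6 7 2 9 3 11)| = |(0 7 2 9 10 12 6 1 11)(3 8)| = 18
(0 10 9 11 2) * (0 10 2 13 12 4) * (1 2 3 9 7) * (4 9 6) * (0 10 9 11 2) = (0 3 6 4 10 7 1)(2 9)(11 13 12) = [3, 0, 9, 6, 10, 5, 4, 1, 8, 2, 7, 13, 11, 12]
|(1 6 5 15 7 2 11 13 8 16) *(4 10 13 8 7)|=|(1 6 5 15 4 10 13 7 2 11 8 16)|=12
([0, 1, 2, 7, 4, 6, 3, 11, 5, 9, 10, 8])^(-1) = [0, 1, 2, 6, 4, 8, 5, 3, 11, 9, 10, 7]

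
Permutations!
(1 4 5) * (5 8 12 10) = [0, 4, 2, 3, 8, 1, 6, 7, 12, 9, 5, 11, 10] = (1 4 8 12 10 5)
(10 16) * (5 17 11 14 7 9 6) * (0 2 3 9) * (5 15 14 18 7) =[2, 1, 3, 9, 4, 17, 15, 0, 8, 6, 16, 18, 12, 13, 5, 14, 10, 11, 7] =(0 2 3 9 6 15 14 5 17 11 18 7)(10 16)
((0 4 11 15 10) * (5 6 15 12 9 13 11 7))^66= (0 5 10 7 15 4 6)(9 11)(12 13)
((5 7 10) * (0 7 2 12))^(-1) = (0 12 2 5 10 7)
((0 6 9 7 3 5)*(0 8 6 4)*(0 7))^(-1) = ((0 4 7 3 5 8 6 9))^(-1) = (0 9 6 8 5 3 7 4)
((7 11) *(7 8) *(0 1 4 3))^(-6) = (11)(0 4)(1 3) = ((0 1 4 3)(7 11 8))^(-6)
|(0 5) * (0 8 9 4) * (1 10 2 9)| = 8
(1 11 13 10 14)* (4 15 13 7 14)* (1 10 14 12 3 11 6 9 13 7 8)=(1 6 9 13 14 10 4 15 7 12 3 11 8)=[0, 6, 2, 11, 15, 5, 9, 12, 1, 13, 4, 8, 3, 14, 10, 7]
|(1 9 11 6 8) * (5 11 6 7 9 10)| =|(1 10 5 11 7 9 6 8)| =8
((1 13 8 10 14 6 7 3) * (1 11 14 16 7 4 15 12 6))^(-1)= (1 14 11 3 7 16 10 8 13)(4 6 12 15)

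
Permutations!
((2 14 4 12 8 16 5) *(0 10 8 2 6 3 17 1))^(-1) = ((0 10 8 16 5 6 3 17 1)(2 14 4 12))^(-1) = (0 1 17 3 6 5 16 8 10)(2 12 4 14)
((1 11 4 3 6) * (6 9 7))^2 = (1 4 9 6 11 3 7)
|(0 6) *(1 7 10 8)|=|(0 6)(1 7 10 8)|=4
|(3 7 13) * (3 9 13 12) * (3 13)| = 5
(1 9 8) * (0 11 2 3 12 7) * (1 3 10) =(0 11 2 10 1 9 8 3 12 7) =[11, 9, 10, 12, 4, 5, 6, 0, 3, 8, 1, 2, 7]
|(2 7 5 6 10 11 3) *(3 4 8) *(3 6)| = 20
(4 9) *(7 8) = (4 9)(7 8) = [0, 1, 2, 3, 9, 5, 6, 8, 7, 4]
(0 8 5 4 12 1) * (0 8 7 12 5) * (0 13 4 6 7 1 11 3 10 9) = (0 1 8 13 4 5 6 7 12 11 3 10 9) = [1, 8, 2, 10, 5, 6, 7, 12, 13, 0, 9, 3, 11, 4]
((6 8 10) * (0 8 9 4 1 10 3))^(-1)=(0 3 8)(1 4 9 6 10)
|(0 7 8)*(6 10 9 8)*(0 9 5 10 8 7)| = |(5 10)(6 8 9 7)| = 4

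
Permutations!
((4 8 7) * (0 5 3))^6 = (8)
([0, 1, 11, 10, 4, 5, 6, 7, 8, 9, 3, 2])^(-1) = (2 11)(3 10)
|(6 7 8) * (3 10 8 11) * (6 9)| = 7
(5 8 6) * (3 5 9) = (3 5 8 6 9) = [0, 1, 2, 5, 4, 8, 9, 7, 6, 3]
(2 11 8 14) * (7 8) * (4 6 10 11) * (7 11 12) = [0, 1, 4, 3, 6, 5, 10, 8, 14, 9, 12, 11, 7, 13, 2] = (2 4 6 10 12 7 8 14)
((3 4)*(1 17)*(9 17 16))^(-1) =((1 16 9 17)(3 4))^(-1) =(1 17 9 16)(3 4)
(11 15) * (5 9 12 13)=(5 9 12 13)(11 15)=[0, 1, 2, 3, 4, 9, 6, 7, 8, 12, 10, 15, 13, 5, 14, 11]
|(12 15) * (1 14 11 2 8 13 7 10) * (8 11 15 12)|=14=|(1 14 15 8 13 7 10)(2 11)|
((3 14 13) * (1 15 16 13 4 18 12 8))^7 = (1 18 3 15 12 14 16 8 4 13)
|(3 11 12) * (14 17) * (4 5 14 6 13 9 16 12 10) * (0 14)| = |(0 14 17 6 13 9 16 12 3 11 10 4 5)| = 13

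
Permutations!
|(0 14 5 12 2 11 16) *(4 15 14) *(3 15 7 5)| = 24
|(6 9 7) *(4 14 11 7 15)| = |(4 14 11 7 6 9 15)| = 7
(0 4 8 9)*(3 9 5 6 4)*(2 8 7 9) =(0 3 2 8 5 6 4 7 9) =[3, 1, 8, 2, 7, 6, 4, 9, 5, 0]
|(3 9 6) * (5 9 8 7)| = 6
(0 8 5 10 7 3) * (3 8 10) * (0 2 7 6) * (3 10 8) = (0 8 5 10 6)(2 7 3) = [8, 1, 7, 2, 4, 10, 0, 3, 5, 9, 6]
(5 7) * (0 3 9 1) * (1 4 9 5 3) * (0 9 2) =[1, 9, 0, 5, 2, 7, 6, 3, 8, 4] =(0 1 9 4 2)(3 5 7)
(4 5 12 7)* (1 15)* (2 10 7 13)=(1 15)(2 10 7 4 5 12 13)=[0, 15, 10, 3, 5, 12, 6, 4, 8, 9, 7, 11, 13, 2, 14, 1]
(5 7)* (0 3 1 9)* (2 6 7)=[3, 9, 6, 1, 4, 2, 7, 5, 8, 0]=(0 3 1 9)(2 6 7 5)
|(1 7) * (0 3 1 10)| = 5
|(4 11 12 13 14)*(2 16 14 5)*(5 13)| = 7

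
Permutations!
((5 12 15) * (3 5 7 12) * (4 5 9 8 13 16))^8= (3 9 8 13 16 4 5)(7 15 12)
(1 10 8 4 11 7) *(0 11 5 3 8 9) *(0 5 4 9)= (0 11 7 1 10)(3 8 9 5)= [11, 10, 2, 8, 4, 3, 6, 1, 9, 5, 0, 7]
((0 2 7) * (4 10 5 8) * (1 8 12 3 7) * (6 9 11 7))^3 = ((0 2 1 8 4 10 5 12 3 6 9 11 7))^3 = (0 8 5 6 7 1 10 3 11 2 4 12 9)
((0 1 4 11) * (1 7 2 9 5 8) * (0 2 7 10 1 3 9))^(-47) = (0 10 1 4 11 2)(3 9 5 8)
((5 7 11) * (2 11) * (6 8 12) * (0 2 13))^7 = ((0 2 11 5 7 13)(6 8 12))^7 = (0 2 11 5 7 13)(6 8 12)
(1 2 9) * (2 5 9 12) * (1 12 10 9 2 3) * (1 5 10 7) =[0, 10, 7, 5, 4, 2, 6, 1, 8, 12, 9, 11, 3] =(1 10 9 12 3 5 2 7)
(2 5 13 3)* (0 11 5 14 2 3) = (0 11 5 13)(2 14) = [11, 1, 14, 3, 4, 13, 6, 7, 8, 9, 10, 5, 12, 0, 2]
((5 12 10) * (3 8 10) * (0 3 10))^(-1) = ((0 3 8)(5 12 10))^(-1) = (0 8 3)(5 10 12)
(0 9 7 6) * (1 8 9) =(0 1 8 9 7 6) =[1, 8, 2, 3, 4, 5, 0, 6, 9, 7]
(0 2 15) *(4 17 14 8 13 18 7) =[2, 1, 15, 3, 17, 5, 6, 4, 13, 9, 10, 11, 12, 18, 8, 0, 16, 14, 7] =(0 2 15)(4 17 14 8 13 18 7)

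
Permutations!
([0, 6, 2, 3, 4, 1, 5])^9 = (6)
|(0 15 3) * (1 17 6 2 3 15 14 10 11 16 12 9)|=|(0 14 10 11 16 12 9 1 17 6 2 3)|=12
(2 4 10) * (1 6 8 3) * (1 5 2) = (1 6 8 3 5 2 4 10) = [0, 6, 4, 5, 10, 2, 8, 7, 3, 9, 1]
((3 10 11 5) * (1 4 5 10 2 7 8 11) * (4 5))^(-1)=(1 10 11 8 7 2 3 5)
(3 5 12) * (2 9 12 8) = (2 9 12 3 5 8) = [0, 1, 9, 5, 4, 8, 6, 7, 2, 12, 10, 11, 3]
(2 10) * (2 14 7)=(2 10 14 7)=[0, 1, 10, 3, 4, 5, 6, 2, 8, 9, 14, 11, 12, 13, 7]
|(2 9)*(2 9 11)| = 2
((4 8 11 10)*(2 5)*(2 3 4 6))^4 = ((2 5 3 4 8 11 10 6))^4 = (2 8)(3 10)(4 6)(5 11)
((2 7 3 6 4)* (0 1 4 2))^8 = ((0 1 4)(2 7 3 6))^8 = (7)(0 4 1)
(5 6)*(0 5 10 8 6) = (0 5)(6 10 8) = [5, 1, 2, 3, 4, 0, 10, 7, 6, 9, 8]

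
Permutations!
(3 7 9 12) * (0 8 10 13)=(0 8 10 13)(3 7 9 12)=[8, 1, 2, 7, 4, 5, 6, 9, 10, 12, 13, 11, 3, 0]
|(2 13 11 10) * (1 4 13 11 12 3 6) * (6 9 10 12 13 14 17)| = |(1 4 14 17 6)(2 11 12 3 9 10)| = 30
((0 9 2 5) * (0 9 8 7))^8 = ((0 8 7)(2 5 9))^8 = (0 7 8)(2 9 5)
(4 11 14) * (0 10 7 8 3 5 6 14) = (0 10 7 8 3 5 6 14 4 11) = [10, 1, 2, 5, 11, 6, 14, 8, 3, 9, 7, 0, 12, 13, 4]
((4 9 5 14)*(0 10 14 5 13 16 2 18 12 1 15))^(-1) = ((0 10 14 4 9 13 16 2 18 12 1 15))^(-1) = (0 15 1 12 18 2 16 13 9 4 14 10)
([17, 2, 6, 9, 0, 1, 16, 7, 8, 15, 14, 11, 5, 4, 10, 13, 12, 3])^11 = [15, 5, 1, 4, 9, 12, 2, 7, 8, 0, 14, 11, 16, 3, 10, 17, 6, 13]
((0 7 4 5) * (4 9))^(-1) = ((0 7 9 4 5))^(-1) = (0 5 4 9 7)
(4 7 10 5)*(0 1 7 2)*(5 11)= (0 1 7 10 11 5 4 2)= [1, 7, 0, 3, 2, 4, 6, 10, 8, 9, 11, 5]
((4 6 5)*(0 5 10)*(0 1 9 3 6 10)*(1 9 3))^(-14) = (0 4 9 3)(1 6 5 10)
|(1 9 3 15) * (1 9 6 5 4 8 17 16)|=21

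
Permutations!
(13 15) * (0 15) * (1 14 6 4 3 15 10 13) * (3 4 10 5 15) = (0 5 15 1 14 6 10 13) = [5, 14, 2, 3, 4, 15, 10, 7, 8, 9, 13, 11, 12, 0, 6, 1]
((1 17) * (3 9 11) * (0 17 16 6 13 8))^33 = (0 13 16 17 8 6 1)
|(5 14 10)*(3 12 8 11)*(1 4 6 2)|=|(1 4 6 2)(3 12 8 11)(5 14 10)|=12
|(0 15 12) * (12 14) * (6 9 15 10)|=7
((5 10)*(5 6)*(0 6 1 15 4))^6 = (0 4 15 1 10 5 6)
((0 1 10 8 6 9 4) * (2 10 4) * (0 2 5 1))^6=((1 4 2 10 8 6 9 5))^6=(1 9 8 2)(4 5 6 10)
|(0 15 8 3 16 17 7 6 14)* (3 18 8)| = |(0 15 3 16 17 7 6 14)(8 18)| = 8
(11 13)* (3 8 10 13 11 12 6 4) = [0, 1, 2, 8, 3, 5, 4, 7, 10, 9, 13, 11, 6, 12] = (3 8 10 13 12 6 4)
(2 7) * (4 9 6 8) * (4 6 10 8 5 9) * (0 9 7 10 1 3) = (0 9 1 3)(2 10 8 6 5 7) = [9, 3, 10, 0, 4, 7, 5, 2, 6, 1, 8]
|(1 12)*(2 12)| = |(1 2 12)| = 3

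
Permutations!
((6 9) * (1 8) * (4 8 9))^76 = ((1 9 6 4 8))^76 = (1 9 6 4 8)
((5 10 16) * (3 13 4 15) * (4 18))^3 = ((3 13 18 4 15)(5 10 16))^3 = (3 4 13 15 18)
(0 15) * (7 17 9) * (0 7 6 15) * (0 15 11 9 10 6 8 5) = [15, 1, 2, 3, 4, 0, 11, 17, 5, 8, 6, 9, 12, 13, 14, 7, 16, 10] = (0 15 7 17 10 6 11 9 8 5)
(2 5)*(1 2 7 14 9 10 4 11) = (1 2 5 7 14 9 10 4 11) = [0, 2, 5, 3, 11, 7, 6, 14, 8, 10, 4, 1, 12, 13, 9]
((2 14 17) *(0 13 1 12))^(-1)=((0 13 1 12)(2 14 17))^(-1)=(0 12 1 13)(2 17 14)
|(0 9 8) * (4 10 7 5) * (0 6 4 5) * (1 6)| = |(0 9 8 1 6 4 10 7)| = 8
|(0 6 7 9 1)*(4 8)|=10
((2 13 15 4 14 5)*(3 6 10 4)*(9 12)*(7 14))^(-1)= (2 5 14 7 4 10 6 3 15 13)(9 12)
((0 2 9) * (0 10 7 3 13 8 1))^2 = (0 9 7 13 1 2 10 3 8)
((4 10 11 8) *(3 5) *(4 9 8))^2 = ((3 5)(4 10 11)(8 9))^2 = (4 11 10)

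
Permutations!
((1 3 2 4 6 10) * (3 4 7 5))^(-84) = (10) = ((1 4 6 10)(2 7 5 3))^(-84)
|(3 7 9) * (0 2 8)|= |(0 2 8)(3 7 9)|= 3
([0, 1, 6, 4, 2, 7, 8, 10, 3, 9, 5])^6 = (10)(2 6 8 3 4)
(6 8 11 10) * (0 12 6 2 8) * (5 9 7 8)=(0 12 6)(2 5 9 7 8 11 10)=[12, 1, 5, 3, 4, 9, 0, 8, 11, 7, 2, 10, 6]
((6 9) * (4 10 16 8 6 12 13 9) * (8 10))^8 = (16)(4 6 8)(9 13 12)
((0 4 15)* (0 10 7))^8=((0 4 15 10 7))^8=(0 10 4 7 15)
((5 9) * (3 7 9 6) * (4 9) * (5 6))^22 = ((3 7 4 9 6))^22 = (3 4 6 7 9)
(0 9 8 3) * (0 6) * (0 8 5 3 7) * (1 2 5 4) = (0 9 4 1 2 5 3 6 8 7) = [9, 2, 5, 6, 1, 3, 8, 0, 7, 4]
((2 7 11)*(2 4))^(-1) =((2 7 11 4))^(-1) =(2 4 11 7)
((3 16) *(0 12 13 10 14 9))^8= ((0 12 13 10 14 9)(3 16))^8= (16)(0 13 14)(9 12 10)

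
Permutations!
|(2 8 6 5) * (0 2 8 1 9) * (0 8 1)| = |(0 2)(1 9 8 6 5)| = 10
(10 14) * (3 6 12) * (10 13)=[0, 1, 2, 6, 4, 5, 12, 7, 8, 9, 14, 11, 3, 10, 13]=(3 6 12)(10 14 13)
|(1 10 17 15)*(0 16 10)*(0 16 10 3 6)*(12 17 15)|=14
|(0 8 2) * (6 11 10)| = 3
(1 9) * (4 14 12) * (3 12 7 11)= (1 9)(3 12 4 14 7 11)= [0, 9, 2, 12, 14, 5, 6, 11, 8, 1, 10, 3, 4, 13, 7]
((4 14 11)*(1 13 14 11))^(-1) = ((1 13 14)(4 11))^(-1) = (1 14 13)(4 11)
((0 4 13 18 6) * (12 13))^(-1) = ((0 4 12 13 18 6))^(-1) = (0 6 18 13 12 4)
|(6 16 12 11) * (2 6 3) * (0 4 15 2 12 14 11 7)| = 11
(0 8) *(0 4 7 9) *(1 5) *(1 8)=[1, 5, 2, 3, 7, 8, 6, 9, 4, 0]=(0 1 5 8 4 7 9)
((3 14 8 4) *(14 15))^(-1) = (3 4 8 14 15)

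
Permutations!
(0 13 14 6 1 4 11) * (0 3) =(0 13 14 6 1 4 11 3) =[13, 4, 2, 0, 11, 5, 1, 7, 8, 9, 10, 3, 12, 14, 6]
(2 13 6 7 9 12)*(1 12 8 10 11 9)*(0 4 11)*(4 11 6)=[11, 12, 13, 3, 6, 5, 7, 1, 10, 8, 0, 9, 2, 4]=(0 11 9 8 10)(1 12 2 13 4 6 7)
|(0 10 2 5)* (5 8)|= 5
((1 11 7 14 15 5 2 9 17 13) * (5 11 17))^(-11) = ((1 17 13)(2 9 5)(7 14 15 11))^(-11) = (1 17 13)(2 9 5)(7 14 15 11)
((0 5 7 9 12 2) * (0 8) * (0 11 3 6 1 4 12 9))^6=((0 5 7)(1 4 12 2 8 11 3 6))^6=(1 3 8 12)(2 4 6 11)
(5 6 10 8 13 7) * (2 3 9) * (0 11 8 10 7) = (0 11 8 13)(2 3 9)(5 6 7) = [11, 1, 3, 9, 4, 6, 7, 5, 13, 2, 10, 8, 12, 0]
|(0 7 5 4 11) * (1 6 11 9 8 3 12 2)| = 12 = |(0 7 5 4 9 8 3 12 2 1 6 11)|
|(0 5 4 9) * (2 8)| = 4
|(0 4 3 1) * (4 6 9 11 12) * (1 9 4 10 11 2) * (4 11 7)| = |(0 6 11 12 10 7 4 3 9 2 1)| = 11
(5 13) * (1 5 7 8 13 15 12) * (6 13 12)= (1 5 15 6 13 7 8 12)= [0, 5, 2, 3, 4, 15, 13, 8, 12, 9, 10, 11, 1, 7, 14, 6]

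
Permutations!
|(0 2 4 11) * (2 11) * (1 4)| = 6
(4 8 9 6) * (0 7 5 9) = (0 7 5 9 6 4 8) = [7, 1, 2, 3, 8, 9, 4, 5, 0, 6]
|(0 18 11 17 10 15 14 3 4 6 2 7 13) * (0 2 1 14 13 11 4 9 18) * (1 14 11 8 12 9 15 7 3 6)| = |(1 11 17 10 7 8 12 9 18 4)(2 3 15 13)(6 14)| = 20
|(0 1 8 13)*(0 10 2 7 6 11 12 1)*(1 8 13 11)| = |(1 13 10 2 7 6)(8 11 12)| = 6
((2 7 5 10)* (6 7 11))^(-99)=((2 11 6 7 5 10))^(-99)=(2 7)(5 11)(6 10)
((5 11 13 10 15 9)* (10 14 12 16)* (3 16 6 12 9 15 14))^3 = (3 14 11 16 9 13 10 5)(6 12)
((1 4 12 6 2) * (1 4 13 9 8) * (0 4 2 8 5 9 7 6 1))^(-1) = (0 8 6 7 13 1 12 4)(5 9)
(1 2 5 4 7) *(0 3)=(0 3)(1 2 5 4 7)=[3, 2, 5, 0, 7, 4, 6, 1]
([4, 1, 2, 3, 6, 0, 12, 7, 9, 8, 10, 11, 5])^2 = (0 6 5 4 12)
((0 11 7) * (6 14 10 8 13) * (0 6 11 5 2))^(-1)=((0 5 2)(6 14 10 8 13 11 7))^(-1)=(0 2 5)(6 7 11 13 8 10 14)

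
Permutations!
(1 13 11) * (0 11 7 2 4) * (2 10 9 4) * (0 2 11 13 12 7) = [13, 12, 11, 3, 2, 5, 6, 10, 8, 4, 9, 1, 7, 0] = (0 13)(1 12 7 10 9 4 2 11)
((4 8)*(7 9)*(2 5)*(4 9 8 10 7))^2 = ((2 5)(4 10 7 8 9))^2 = (4 7 9 10 8)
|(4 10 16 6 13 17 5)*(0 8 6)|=|(0 8 6 13 17 5 4 10 16)|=9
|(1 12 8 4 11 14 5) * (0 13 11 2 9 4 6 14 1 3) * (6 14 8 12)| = 9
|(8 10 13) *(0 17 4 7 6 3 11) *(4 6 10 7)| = 20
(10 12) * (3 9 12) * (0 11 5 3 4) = (0 11 5 3 9 12 10 4) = [11, 1, 2, 9, 0, 3, 6, 7, 8, 12, 4, 5, 10]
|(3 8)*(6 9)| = 2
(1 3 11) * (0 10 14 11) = (0 10 14 11 1 3) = [10, 3, 2, 0, 4, 5, 6, 7, 8, 9, 14, 1, 12, 13, 11]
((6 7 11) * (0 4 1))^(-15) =((0 4 1)(6 7 11))^(-15) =(11)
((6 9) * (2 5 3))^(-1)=(2 3 5)(6 9)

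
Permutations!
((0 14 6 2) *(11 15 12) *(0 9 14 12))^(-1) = ((0 12 11 15)(2 9 14 6))^(-1) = (0 15 11 12)(2 6 14 9)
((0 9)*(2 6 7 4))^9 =((0 9)(2 6 7 4))^9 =(0 9)(2 6 7 4)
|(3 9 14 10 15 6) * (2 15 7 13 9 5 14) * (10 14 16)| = 10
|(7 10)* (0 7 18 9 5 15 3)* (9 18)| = 7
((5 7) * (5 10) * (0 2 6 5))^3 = (0 5)(2 7)(6 10)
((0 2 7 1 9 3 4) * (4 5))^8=(9)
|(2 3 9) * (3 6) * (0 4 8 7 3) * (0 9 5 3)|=|(0 4 8 7)(2 6 9)(3 5)|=12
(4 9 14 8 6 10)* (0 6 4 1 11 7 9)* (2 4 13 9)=[6, 11, 4, 3, 0, 5, 10, 2, 13, 14, 1, 7, 12, 9, 8]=(0 6 10 1 11 7 2 4)(8 13 9 14)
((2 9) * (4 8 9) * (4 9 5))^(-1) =((2 9)(4 8 5))^(-1) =(2 9)(4 5 8)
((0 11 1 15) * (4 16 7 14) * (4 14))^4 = (4 16 7)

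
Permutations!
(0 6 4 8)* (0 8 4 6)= [0, 1, 2, 3, 4, 5, 6, 7, 8]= (8)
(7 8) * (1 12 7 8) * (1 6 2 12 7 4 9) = [0, 7, 12, 3, 9, 5, 2, 6, 8, 1, 10, 11, 4] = (1 7 6 2 12 4 9)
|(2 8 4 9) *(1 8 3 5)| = 7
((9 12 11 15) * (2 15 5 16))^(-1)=((2 15 9 12 11 5 16))^(-1)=(2 16 5 11 12 9 15)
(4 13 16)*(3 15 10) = (3 15 10)(4 13 16) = [0, 1, 2, 15, 13, 5, 6, 7, 8, 9, 3, 11, 12, 16, 14, 10, 4]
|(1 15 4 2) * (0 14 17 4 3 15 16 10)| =|(0 14 17 4 2 1 16 10)(3 15)| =8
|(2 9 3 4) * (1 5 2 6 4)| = |(1 5 2 9 3)(4 6)| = 10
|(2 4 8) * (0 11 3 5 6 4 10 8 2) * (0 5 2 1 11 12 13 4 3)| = |(0 12 13 4 1 11)(2 10 8 5 6 3)| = 6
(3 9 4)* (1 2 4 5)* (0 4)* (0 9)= [4, 2, 9, 0, 3, 1, 6, 7, 8, 5]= (0 4 3)(1 2 9 5)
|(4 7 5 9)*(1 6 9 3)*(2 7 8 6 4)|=9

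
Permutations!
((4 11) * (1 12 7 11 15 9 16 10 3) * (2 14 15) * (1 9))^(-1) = ((1 12 7 11 4 2 14 15)(3 9 16 10))^(-1) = (1 15 14 2 4 11 7 12)(3 10 16 9)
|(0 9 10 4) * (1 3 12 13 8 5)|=12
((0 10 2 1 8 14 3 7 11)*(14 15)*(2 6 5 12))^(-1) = ((0 10 6 5 12 2 1 8 15 14 3 7 11))^(-1) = (0 11 7 3 14 15 8 1 2 12 5 6 10)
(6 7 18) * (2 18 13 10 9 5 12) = (2 18 6 7 13 10 9 5 12) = [0, 1, 18, 3, 4, 12, 7, 13, 8, 5, 9, 11, 2, 10, 14, 15, 16, 17, 6]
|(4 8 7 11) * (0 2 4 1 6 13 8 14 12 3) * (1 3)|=|(0 2 4 14 12 1 6 13 8 7 11 3)|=12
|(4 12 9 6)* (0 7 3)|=|(0 7 3)(4 12 9 6)|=12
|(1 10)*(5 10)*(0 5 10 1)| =4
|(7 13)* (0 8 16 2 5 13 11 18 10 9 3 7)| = |(0 8 16 2 5 13)(3 7 11 18 10 9)| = 6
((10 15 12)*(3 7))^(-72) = (15) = ((3 7)(10 15 12))^(-72)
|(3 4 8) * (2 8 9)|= 5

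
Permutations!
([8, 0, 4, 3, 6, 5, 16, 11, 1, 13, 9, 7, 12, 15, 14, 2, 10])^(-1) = [1, 8, 15, 3, 2, 5, 4, 11, 0, 10, 16, 7, 12, 9, 14, 13, 6]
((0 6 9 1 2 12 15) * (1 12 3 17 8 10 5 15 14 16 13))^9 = (0 3 12 10 13)(1 6 17 14 5)(2 9 8 16 15)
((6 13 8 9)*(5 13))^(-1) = ((5 13 8 9 6))^(-1) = (5 6 9 8 13)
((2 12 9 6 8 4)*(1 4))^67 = ((1 4 2 12 9 6 8))^67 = (1 9 4 6 2 8 12)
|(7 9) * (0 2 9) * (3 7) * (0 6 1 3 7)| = |(0 2 9 7 6 1 3)| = 7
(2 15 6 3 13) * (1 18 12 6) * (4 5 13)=(1 18 12 6 3 4 5 13 2 15)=[0, 18, 15, 4, 5, 13, 3, 7, 8, 9, 10, 11, 6, 2, 14, 1, 16, 17, 12]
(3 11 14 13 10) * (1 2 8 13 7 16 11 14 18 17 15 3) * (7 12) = (1 2 8 13 10)(3 14 12 7 16 11 18 17 15) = [0, 2, 8, 14, 4, 5, 6, 16, 13, 9, 1, 18, 7, 10, 12, 3, 11, 15, 17]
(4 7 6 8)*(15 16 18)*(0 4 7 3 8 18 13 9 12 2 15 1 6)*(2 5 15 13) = [4, 6, 13, 8, 3, 15, 18, 0, 7, 12, 10, 11, 5, 9, 14, 16, 2, 17, 1] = (0 4 3 8 7)(1 6 18)(2 13 9 12 5 15 16)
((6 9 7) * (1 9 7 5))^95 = ((1 9 5)(6 7))^95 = (1 5 9)(6 7)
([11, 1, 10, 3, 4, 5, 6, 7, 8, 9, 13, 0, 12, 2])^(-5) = [11, 1, 10, 3, 4, 5, 6, 7, 8, 9, 13, 0, 12, 2]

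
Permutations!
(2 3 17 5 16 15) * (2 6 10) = (2 3 17 5 16 15 6 10) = [0, 1, 3, 17, 4, 16, 10, 7, 8, 9, 2, 11, 12, 13, 14, 6, 15, 5]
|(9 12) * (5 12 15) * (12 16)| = |(5 16 12 9 15)| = 5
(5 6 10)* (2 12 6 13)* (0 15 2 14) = (0 15 2 12 6 10 5 13 14) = [15, 1, 12, 3, 4, 13, 10, 7, 8, 9, 5, 11, 6, 14, 0, 2]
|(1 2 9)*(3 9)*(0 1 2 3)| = 5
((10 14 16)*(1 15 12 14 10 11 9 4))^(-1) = ((1 15 12 14 16 11 9 4))^(-1) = (1 4 9 11 16 14 12 15)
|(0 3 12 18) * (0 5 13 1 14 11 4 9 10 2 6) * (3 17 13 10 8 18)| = |(0 17 13 1 14 11 4 9 8 18 5 10 2 6)(3 12)| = 14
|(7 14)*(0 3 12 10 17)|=10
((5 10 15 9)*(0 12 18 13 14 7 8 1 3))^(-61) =(0 18 14 8 3 12 13 7 1)(5 9 15 10)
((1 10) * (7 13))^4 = ((1 10)(7 13))^4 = (13)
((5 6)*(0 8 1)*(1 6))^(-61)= (0 1 5 6 8)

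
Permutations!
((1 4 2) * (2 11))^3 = (1 2 11 4)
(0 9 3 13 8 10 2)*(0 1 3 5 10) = [9, 3, 1, 13, 4, 10, 6, 7, 0, 5, 2, 11, 12, 8] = (0 9 5 10 2 1 3 13 8)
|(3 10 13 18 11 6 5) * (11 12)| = |(3 10 13 18 12 11 6 5)| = 8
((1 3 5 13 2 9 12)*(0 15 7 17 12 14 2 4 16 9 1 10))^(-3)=(0 17)(1 9 13)(2 16 5)(3 14 4)(7 10)(12 15)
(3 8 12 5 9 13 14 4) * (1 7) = (1 7)(3 8 12 5 9 13 14 4) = [0, 7, 2, 8, 3, 9, 6, 1, 12, 13, 10, 11, 5, 14, 4]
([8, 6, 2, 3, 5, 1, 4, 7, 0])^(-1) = [8, 5, 2, 3, 6, 4, 1, 7, 0]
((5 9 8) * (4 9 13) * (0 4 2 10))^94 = ((0 4 9 8 5 13 2 10))^94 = (0 2 5 9)(4 10 13 8)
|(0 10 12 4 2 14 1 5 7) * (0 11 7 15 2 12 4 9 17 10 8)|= |(0 8)(1 5 15 2 14)(4 12 9 17 10)(7 11)|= 10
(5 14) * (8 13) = (5 14)(8 13) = [0, 1, 2, 3, 4, 14, 6, 7, 13, 9, 10, 11, 12, 8, 5]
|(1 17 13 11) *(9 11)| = 5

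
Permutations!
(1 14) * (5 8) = (1 14)(5 8) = [0, 14, 2, 3, 4, 8, 6, 7, 5, 9, 10, 11, 12, 13, 1]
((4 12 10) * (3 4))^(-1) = ((3 4 12 10))^(-1) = (3 10 12 4)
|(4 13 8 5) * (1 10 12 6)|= 4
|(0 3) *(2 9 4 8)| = |(0 3)(2 9 4 8)| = 4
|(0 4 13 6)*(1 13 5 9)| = 7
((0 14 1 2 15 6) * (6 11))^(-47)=(0 1 15 6 14 2 11)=((0 14 1 2 15 11 6))^(-47)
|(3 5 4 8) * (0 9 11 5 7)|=|(0 9 11 5 4 8 3 7)|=8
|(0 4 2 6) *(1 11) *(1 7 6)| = |(0 4 2 1 11 7 6)| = 7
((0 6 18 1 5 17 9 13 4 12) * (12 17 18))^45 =(18)(4 17 9 13)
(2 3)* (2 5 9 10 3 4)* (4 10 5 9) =(2 10 3 9 5 4) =[0, 1, 10, 9, 2, 4, 6, 7, 8, 5, 3]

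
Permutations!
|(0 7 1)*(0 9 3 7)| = |(1 9 3 7)| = 4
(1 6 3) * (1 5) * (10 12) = (1 6 3 5)(10 12) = [0, 6, 2, 5, 4, 1, 3, 7, 8, 9, 12, 11, 10]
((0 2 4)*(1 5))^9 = (1 5)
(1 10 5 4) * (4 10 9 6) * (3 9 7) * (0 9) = (0 9 6 4 1 7 3)(5 10) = [9, 7, 2, 0, 1, 10, 4, 3, 8, 6, 5]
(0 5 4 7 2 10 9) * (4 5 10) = [10, 1, 4, 3, 7, 5, 6, 2, 8, 0, 9] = (0 10 9)(2 4 7)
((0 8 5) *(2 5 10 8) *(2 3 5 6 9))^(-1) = ((0 3 5)(2 6 9)(8 10))^(-1) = (0 5 3)(2 9 6)(8 10)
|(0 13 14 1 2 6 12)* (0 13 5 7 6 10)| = 10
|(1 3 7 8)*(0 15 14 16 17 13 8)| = |(0 15 14 16 17 13 8 1 3 7)| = 10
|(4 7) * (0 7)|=|(0 7 4)|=3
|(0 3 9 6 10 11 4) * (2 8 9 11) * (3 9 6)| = 20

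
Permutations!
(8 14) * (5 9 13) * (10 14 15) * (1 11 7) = (1 11 7)(5 9 13)(8 15 10 14) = [0, 11, 2, 3, 4, 9, 6, 1, 15, 13, 14, 7, 12, 5, 8, 10]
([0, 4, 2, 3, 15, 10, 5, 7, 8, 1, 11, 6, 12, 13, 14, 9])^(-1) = [0, 9, 2, 3, 1, 6, 11, 7, 8, 15, 5, 10, 12, 13, 14, 4]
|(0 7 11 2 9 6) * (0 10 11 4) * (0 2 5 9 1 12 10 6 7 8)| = 18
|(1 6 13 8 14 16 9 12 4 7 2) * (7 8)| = 30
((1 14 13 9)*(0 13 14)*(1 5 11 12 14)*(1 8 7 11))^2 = (0 9 1 13 5)(7 12 8 11 14) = ((0 13 9 5 1)(7 11 12 14 8))^2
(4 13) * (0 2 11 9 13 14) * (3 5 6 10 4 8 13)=(0 2 11 9 3 5 6 10 4 14)(8 13)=[2, 1, 11, 5, 14, 6, 10, 7, 13, 3, 4, 9, 12, 8, 0]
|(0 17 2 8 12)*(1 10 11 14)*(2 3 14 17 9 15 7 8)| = |(0 9 15 7 8 12)(1 10 11 17 3 14)| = 6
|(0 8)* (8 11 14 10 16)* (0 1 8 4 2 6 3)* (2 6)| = 8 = |(0 11 14 10 16 4 6 3)(1 8)|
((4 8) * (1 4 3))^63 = (1 3 8 4)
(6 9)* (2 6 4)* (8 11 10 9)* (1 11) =(1 11 10 9 4 2 6 8) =[0, 11, 6, 3, 2, 5, 8, 7, 1, 4, 9, 10]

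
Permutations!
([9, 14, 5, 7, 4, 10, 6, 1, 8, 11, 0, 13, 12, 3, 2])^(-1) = (0 10 5 2 14 1 7 3 13 11 9)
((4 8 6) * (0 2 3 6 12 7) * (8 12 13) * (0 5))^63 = (0 5 7 12 4 6 3 2)(8 13)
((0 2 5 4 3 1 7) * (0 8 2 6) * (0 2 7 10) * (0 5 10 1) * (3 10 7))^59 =(0 3 8 7 2 6)(4 5 10)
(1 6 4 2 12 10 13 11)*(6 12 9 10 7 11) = (1 12 7 11)(2 9 10 13 6 4) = [0, 12, 9, 3, 2, 5, 4, 11, 8, 10, 13, 1, 7, 6]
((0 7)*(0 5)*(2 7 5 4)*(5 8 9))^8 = (9)(2 4 7)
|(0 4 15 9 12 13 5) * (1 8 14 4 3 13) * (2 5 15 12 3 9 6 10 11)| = 10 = |(0 9 3 13 15 6 10 11 2 5)(1 8 14 4 12)|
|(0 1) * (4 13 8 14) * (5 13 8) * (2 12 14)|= 10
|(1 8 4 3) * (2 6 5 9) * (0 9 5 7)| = |(0 9 2 6 7)(1 8 4 3)| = 20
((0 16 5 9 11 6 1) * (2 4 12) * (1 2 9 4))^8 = (0 2 11 12 5)(1 6 9 4 16)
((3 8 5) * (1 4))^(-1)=(1 4)(3 5 8)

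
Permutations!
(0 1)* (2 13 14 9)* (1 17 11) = (0 17 11 1)(2 13 14 9) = [17, 0, 13, 3, 4, 5, 6, 7, 8, 2, 10, 1, 12, 14, 9, 15, 16, 11]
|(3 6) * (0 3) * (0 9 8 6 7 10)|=|(0 3 7 10)(6 9 8)|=12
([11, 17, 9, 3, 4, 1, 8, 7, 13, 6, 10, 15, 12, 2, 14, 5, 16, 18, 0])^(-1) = [18, 5, 13, 3, 4, 15, 9, 7, 6, 2, 10, 0, 12, 8, 14, 11, 16, 1, 17]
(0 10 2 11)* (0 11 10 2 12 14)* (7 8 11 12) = (0 2 10 7 8 11 12 14) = [2, 1, 10, 3, 4, 5, 6, 8, 11, 9, 7, 12, 14, 13, 0]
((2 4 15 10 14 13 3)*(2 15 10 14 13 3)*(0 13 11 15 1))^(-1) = ((0 13 2 4 10 11 15 14 3 1))^(-1) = (0 1 3 14 15 11 10 4 2 13)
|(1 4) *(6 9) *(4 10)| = 6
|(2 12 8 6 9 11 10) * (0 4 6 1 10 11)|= 20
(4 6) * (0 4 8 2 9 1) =(0 4 6 8 2 9 1) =[4, 0, 9, 3, 6, 5, 8, 7, 2, 1]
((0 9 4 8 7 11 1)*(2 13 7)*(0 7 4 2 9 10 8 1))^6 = ((0 10 8 9 2 13 4 1 7 11))^6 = (0 4 8 7 2)(1 9 11 13 10)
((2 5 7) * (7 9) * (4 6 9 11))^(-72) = (2 9 4 5 7 6 11)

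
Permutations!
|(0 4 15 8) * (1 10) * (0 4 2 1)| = |(0 2 1 10)(4 15 8)| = 12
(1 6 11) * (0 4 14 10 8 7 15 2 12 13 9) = (0 4 14 10 8 7 15 2 12 13 9)(1 6 11) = [4, 6, 12, 3, 14, 5, 11, 15, 7, 0, 8, 1, 13, 9, 10, 2]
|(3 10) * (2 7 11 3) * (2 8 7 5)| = 10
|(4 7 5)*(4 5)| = |(4 7)| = 2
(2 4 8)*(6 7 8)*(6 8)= [0, 1, 4, 3, 8, 5, 7, 6, 2]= (2 4 8)(6 7)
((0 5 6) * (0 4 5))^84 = ((4 5 6))^84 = (6)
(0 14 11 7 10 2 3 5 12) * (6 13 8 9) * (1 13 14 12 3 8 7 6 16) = [12, 13, 8, 5, 4, 3, 14, 10, 9, 16, 2, 6, 0, 7, 11, 15, 1] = (0 12)(1 13 7 10 2 8 9 16)(3 5)(6 14 11)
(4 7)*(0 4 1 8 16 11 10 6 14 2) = (0 4 7 1 8 16 11 10 6 14 2) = [4, 8, 0, 3, 7, 5, 14, 1, 16, 9, 6, 10, 12, 13, 2, 15, 11]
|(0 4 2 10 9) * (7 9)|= |(0 4 2 10 7 9)|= 6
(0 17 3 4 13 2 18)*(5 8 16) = (0 17 3 4 13 2 18)(5 8 16) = [17, 1, 18, 4, 13, 8, 6, 7, 16, 9, 10, 11, 12, 2, 14, 15, 5, 3, 0]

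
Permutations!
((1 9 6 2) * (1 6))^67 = ((1 9)(2 6))^67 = (1 9)(2 6)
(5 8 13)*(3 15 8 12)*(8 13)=(3 15 13 5 12)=[0, 1, 2, 15, 4, 12, 6, 7, 8, 9, 10, 11, 3, 5, 14, 13]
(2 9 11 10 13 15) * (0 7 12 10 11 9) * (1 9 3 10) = [7, 9, 0, 10, 4, 5, 6, 12, 8, 3, 13, 11, 1, 15, 14, 2] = (0 7 12 1 9 3 10 13 15 2)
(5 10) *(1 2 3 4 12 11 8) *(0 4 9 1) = [4, 2, 3, 9, 12, 10, 6, 7, 0, 1, 5, 8, 11] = (0 4 12 11 8)(1 2 3 9)(5 10)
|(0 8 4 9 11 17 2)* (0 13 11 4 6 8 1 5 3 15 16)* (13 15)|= 10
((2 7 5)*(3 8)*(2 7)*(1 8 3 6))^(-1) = ((1 8 6)(5 7))^(-1) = (1 6 8)(5 7)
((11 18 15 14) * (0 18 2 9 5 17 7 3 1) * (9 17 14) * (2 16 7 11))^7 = ((0 18 15 9 5 14 2 17 11 16 7 3 1))^7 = (0 17 18 11 15 16 9 7 5 3 14 1 2)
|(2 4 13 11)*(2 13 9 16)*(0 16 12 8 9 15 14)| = |(0 16 2 4 15 14)(8 9 12)(11 13)| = 6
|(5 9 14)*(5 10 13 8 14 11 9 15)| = 4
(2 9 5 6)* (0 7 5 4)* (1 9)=[7, 9, 1, 3, 0, 6, 2, 5, 8, 4]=(0 7 5 6 2 1 9 4)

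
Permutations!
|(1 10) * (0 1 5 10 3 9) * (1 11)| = 10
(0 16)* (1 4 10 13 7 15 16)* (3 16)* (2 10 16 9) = [1, 4, 10, 9, 16, 5, 6, 15, 8, 2, 13, 11, 12, 7, 14, 3, 0] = (0 1 4 16)(2 10 13 7 15 3 9)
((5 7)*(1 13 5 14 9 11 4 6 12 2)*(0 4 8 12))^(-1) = (0 6 4)(1 2 12 8 11 9 14 7 5 13)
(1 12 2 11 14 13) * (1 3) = (1 12 2 11 14 13 3) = [0, 12, 11, 1, 4, 5, 6, 7, 8, 9, 10, 14, 2, 3, 13]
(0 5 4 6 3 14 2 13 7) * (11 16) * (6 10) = (0 5 4 10 6 3 14 2 13 7)(11 16) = [5, 1, 13, 14, 10, 4, 3, 0, 8, 9, 6, 16, 12, 7, 2, 15, 11]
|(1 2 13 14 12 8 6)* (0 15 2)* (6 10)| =10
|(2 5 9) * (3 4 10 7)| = 12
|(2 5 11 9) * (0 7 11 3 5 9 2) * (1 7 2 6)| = |(0 2 9)(1 7 11 6)(3 5)| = 12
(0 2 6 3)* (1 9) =(0 2 6 3)(1 9) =[2, 9, 6, 0, 4, 5, 3, 7, 8, 1]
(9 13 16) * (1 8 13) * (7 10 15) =(1 8 13 16 9)(7 10 15) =[0, 8, 2, 3, 4, 5, 6, 10, 13, 1, 15, 11, 12, 16, 14, 7, 9]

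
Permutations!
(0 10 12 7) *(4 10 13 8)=(0 13 8 4 10 12 7)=[13, 1, 2, 3, 10, 5, 6, 0, 4, 9, 12, 11, 7, 8]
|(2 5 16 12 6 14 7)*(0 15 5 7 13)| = |(0 15 5 16 12 6 14 13)(2 7)| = 8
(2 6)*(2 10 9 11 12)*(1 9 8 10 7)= [0, 9, 6, 3, 4, 5, 7, 1, 10, 11, 8, 12, 2]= (1 9 11 12 2 6 7)(8 10)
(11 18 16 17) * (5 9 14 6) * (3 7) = [0, 1, 2, 7, 4, 9, 5, 3, 8, 14, 10, 18, 12, 13, 6, 15, 17, 11, 16] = (3 7)(5 9 14 6)(11 18 16 17)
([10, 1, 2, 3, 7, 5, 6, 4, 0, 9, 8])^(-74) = (0 10 8)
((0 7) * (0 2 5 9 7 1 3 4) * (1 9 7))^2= ((0 9 1 3 4)(2 5 7))^2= (0 1 4 9 3)(2 7 5)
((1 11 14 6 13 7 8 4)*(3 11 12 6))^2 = (1 6 7 4 12 13 8)(3 14 11)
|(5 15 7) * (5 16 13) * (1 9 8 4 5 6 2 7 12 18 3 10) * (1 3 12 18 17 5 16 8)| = 70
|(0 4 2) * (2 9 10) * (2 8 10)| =|(0 4 9 2)(8 10)| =4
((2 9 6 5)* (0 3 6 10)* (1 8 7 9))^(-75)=((0 3 6 5 2 1 8 7 9 10))^(-75)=(0 1)(2 10)(3 8)(5 9)(6 7)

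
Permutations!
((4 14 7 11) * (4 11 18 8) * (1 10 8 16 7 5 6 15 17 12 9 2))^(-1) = (1 2 9 12 17 15 6 5 14 4 8 10)(7 16 18)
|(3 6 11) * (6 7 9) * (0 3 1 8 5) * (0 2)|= |(0 3 7 9 6 11 1 8 5 2)|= 10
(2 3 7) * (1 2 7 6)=(7)(1 2 3 6)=[0, 2, 3, 6, 4, 5, 1, 7]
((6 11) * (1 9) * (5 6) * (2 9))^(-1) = ((1 2 9)(5 6 11))^(-1) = (1 9 2)(5 11 6)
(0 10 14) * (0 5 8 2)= [10, 1, 0, 3, 4, 8, 6, 7, 2, 9, 14, 11, 12, 13, 5]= (0 10 14 5 8 2)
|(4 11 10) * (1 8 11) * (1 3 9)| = |(1 8 11 10 4 3 9)| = 7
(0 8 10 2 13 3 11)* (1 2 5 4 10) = [8, 2, 13, 11, 10, 4, 6, 7, 1, 9, 5, 0, 12, 3] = (0 8 1 2 13 3 11)(4 10 5)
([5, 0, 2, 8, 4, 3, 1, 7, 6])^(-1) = (0 1 6 8 3 5)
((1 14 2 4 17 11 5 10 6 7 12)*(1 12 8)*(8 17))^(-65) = ((1 14 2 4 8)(5 10 6 7 17 11))^(-65) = (5 10 6 7 17 11)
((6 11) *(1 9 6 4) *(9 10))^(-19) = (1 4 11 6 9 10)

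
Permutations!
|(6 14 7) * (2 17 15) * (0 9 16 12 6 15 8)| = |(0 9 16 12 6 14 7 15 2 17 8)| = 11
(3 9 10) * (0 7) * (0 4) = (0 7 4)(3 9 10) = [7, 1, 2, 9, 0, 5, 6, 4, 8, 10, 3]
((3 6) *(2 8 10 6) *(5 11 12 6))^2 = (2 10 11 6)(3 8 5 12)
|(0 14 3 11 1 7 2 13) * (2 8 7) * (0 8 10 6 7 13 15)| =42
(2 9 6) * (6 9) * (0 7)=(9)(0 7)(2 6)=[7, 1, 6, 3, 4, 5, 2, 0, 8, 9]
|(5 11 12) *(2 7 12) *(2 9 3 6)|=8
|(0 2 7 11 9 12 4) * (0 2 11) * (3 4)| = 8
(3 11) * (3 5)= [0, 1, 2, 11, 4, 3, 6, 7, 8, 9, 10, 5]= (3 11 5)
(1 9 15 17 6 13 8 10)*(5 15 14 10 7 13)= [0, 9, 2, 3, 4, 15, 5, 13, 7, 14, 1, 11, 12, 8, 10, 17, 16, 6]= (1 9 14 10)(5 15 17 6)(7 13 8)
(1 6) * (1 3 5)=(1 6 3 5)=[0, 6, 2, 5, 4, 1, 3]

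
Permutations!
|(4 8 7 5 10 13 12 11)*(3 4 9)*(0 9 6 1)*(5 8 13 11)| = 22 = |(0 9 3 4 13 12 5 10 11 6 1)(7 8)|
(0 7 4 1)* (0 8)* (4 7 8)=[8, 4, 2, 3, 1, 5, 6, 7, 0]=(0 8)(1 4)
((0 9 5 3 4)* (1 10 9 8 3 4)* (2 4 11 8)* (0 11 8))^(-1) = ((0 2 4 11)(1 10 9 5 8 3))^(-1) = (0 11 4 2)(1 3 8 5 9 10)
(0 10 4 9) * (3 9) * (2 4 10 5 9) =(10)(0 5 9)(2 4 3) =[5, 1, 4, 2, 3, 9, 6, 7, 8, 0, 10]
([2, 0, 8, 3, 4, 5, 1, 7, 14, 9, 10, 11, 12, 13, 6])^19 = [2, 0, 8, 3, 4, 5, 1, 7, 14, 9, 10, 11, 12, 13, 6]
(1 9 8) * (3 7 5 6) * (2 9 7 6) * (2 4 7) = (1 2 9 8)(3 6)(4 7 5) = [0, 2, 9, 6, 7, 4, 3, 5, 1, 8]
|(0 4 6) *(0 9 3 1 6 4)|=4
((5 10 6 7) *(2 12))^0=(12)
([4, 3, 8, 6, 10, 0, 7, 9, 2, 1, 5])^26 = (0 10)(1 3 6 7 9)(4 5)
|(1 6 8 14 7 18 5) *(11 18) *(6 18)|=15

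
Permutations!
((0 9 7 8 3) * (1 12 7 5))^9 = (0 9 5 1 12 7 8 3)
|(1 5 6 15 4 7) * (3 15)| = |(1 5 6 3 15 4 7)| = 7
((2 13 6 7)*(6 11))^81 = ((2 13 11 6 7))^81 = (2 13 11 6 7)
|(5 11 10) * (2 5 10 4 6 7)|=6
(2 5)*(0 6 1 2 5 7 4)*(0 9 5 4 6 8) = (0 8)(1 2 7 6)(4 9 5) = [8, 2, 7, 3, 9, 4, 1, 6, 0, 5]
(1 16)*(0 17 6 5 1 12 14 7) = (0 17 6 5 1 16 12 14 7) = [17, 16, 2, 3, 4, 1, 5, 0, 8, 9, 10, 11, 14, 13, 7, 15, 12, 6]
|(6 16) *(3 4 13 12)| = |(3 4 13 12)(6 16)| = 4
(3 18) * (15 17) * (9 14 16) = (3 18)(9 14 16)(15 17) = [0, 1, 2, 18, 4, 5, 6, 7, 8, 14, 10, 11, 12, 13, 16, 17, 9, 15, 3]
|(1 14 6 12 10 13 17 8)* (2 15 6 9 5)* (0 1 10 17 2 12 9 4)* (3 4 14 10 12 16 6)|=|(0 1 10 13 2 15 3 4)(5 16 6 9)(8 12 17)|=24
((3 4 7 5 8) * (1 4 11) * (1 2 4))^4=((2 4 7 5 8 3 11))^4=(2 8 4 3 7 11 5)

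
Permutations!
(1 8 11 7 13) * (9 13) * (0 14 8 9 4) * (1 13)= [14, 9, 2, 3, 0, 5, 6, 4, 11, 1, 10, 7, 12, 13, 8]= (0 14 8 11 7 4)(1 9)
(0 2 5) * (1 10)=(0 2 5)(1 10)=[2, 10, 5, 3, 4, 0, 6, 7, 8, 9, 1]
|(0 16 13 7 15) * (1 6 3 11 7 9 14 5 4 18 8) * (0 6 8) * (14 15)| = |(0 16 13 9 15 6 3 11 7 14 5 4 18)(1 8)| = 26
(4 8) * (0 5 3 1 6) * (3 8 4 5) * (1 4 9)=(0 3 4 9 1 6)(5 8)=[3, 6, 2, 4, 9, 8, 0, 7, 5, 1]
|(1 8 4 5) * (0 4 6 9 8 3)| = |(0 4 5 1 3)(6 9 8)| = 15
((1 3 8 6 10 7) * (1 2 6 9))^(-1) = (1 9 8 3)(2 7 10 6)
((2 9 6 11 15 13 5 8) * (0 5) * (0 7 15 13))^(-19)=((0 5 8 2 9 6 11 13 7 15))^(-19)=(0 5 8 2 9 6 11 13 7 15)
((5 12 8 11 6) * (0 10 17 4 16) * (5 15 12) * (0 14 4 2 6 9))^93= (0 2 12 9 17 15 11 10 6 8)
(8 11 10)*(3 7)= (3 7)(8 11 10)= [0, 1, 2, 7, 4, 5, 6, 3, 11, 9, 8, 10]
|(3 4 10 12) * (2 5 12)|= |(2 5 12 3 4 10)|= 6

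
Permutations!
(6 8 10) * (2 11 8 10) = (2 11 8)(6 10) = [0, 1, 11, 3, 4, 5, 10, 7, 2, 9, 6, 8]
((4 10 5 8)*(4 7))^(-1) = ((4 10 5 8 7))^(-1) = (4 7 8 5 10)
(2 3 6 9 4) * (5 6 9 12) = (2 3 9 4)(5 6 12) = [0, 1, 3, 9, 2, 6, 12, 7, 8, 4, 10, 11, 5]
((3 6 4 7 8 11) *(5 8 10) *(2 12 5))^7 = (2 4 11 12 7 3 5 10 6 8)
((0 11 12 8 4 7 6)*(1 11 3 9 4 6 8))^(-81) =(12)(0 4 6 9 8 3 7)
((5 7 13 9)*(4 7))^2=((4 7 13 9 5))^2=(4 13 5 7 9)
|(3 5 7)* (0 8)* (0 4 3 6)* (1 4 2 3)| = 14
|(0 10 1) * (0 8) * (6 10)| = 5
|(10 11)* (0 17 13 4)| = 4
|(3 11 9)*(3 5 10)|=|(3 11 9 5 10)|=5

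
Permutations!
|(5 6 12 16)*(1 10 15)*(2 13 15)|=20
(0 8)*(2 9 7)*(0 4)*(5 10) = (0 8 4)(2 9 7)(5 10) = [8, 1, 9, 3, 0, 10, 6, 2, 4, 7, 5]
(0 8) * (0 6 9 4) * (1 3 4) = (0 8 6 9 1 3 4) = [8, 3, 2, 4, 0, 5, 9, 7, 6, 1]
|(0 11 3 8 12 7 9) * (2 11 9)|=|(0 9)(2 11 3 8 12 7)|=6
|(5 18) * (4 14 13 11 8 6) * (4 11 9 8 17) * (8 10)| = |(4 14 13 9 10 8 6 11 17)(5 18)| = 18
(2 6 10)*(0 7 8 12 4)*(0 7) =(2 6 10)(4 7 8 12) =[0, 1, 6, 3, 7, 5, 10, 8, 12, 9, 2, 11, 4]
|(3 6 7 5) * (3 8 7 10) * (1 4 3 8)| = |(1 4 3 6 10 8 7 5)| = 8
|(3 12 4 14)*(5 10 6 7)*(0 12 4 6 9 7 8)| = |(0 12 6 8)(3 4 14)(5 10 9 7)| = 12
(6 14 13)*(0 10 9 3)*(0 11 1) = (0 10 9 3 11 1)(6 14 13) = [10, 0, 2, 11, 4, 5, 14, 7, 8, 3, 9, 1, 12, 6, 13]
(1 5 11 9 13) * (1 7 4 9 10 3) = (1 5 11 10 3)(4 9 13 7) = [0, 5, 2, 1, 9, 11, 6, 4, 8, 13, 3, 10, 12, 7]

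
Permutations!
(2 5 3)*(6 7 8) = (2 5 3)(6 7 8) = [0, 1, 5, 2, 4, 3, 7, 8, 6]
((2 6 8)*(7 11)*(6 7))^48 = (2 6 7 8 11)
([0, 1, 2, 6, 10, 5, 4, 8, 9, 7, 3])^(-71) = (3 6 4 10)(7 8 9)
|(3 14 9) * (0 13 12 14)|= |(0 13 12 14 9 3)|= 6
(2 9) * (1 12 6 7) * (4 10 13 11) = (1 12 6 7)(2 9)(4 10 13 11) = [0, 12, 9, 3, 10, 5, 7, 1, 8, 2, 13, 4, 6, 11]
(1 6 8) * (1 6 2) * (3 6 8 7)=(8)(1 2)(3 6 7)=[0, 2, 1, 6, 4, 5, 7, 3, 8]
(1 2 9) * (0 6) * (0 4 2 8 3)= (0 6 4 2 9 1 8 3)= [6, 8, 9, 0, 2, 5, 4, 7, 3, 1]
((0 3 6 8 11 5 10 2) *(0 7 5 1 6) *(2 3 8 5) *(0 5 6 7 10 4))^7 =(0 3 7 8 5 2 11 4 10 1)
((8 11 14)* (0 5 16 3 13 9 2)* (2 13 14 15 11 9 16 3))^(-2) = (0 16 9 14 5 2 13 8 3) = ((0 5 3 14 8 9 13 16 2)(11 15))^(-2)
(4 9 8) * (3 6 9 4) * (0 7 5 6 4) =[7, 1, 2, 4, 0, 6, 9, 5, 3, 8] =(0 7 5 6 9 8 3 4)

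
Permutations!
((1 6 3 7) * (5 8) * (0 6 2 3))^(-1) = ((0 6)(1 2 3 7)(5 8))^(-1) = (0 6)(1 7 3 2)(5 8)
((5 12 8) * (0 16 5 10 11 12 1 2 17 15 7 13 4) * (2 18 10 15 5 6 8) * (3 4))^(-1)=(0 4 3 13 7 15 8 6 16)(1 5 17 2 12 11 10 18)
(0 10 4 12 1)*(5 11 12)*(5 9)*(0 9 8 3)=[10, 9, 2, 0, 8, 11, 6, 7, 3, 5, 4, 12, 1]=(0 10 4 8 3)(1 9 5 11 12)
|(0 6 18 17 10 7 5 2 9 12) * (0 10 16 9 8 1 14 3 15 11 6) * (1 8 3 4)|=|(1 14 4)(2 3 15 11 6 18 17 16 9 12 10 7 5)|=39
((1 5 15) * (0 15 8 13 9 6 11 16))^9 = (0 16 11 6 9 13 8 5 1 15)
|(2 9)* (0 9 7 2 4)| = 6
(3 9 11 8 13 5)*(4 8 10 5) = [0, 1, 2, 9, 8, 3, 6, 7, 13, 11, 5, 10, 12, 4] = (3 9 11 10 5)(4 8 13)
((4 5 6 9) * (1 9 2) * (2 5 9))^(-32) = (9)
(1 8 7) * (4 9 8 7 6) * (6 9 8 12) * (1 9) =(1 7 9 12 6 4 8) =[0, 7, 2, 3, 8, 5, 4, 9, 1, 12, 10, 11, 6]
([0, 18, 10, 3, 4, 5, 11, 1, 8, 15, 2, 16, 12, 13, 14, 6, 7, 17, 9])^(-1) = [0, 7, 10, 3, 4, 5, 15, 16, 8, 18, 2, 6, 12, 13, 14, 9, 11, 17, 1]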